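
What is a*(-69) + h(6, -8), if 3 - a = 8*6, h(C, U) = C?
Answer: 3111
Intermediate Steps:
a = -45 (a = 3 - 8*6 = 3 - 1*48 = 3 - 48 = -45)
a*(-69) + h(6, -8) = -45*(-69) + 6 = 3105 + 6 = 3111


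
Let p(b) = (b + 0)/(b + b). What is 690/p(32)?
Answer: 1380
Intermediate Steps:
p(b) = ½ (p(b) = b/((2*b)) = b*(1/(2*b)) = ½)
690/p(32) = 690/(½) = 690*2 = 1380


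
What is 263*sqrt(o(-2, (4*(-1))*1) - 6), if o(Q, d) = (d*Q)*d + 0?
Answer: 263*I*sqrt(38) ≈ 1621.2*I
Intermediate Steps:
o(Q, d) = Q*d**2 (o(Q, d) = (Q*d)*d + 0 = Q*d**2 + 0 = Q*d**2)
263*sqrt(o(-2, (4*(-1))*1) - 6) = 263*sqrt(-2*((4*(-1))*1)**2 - 6) = 263*sqrt(-2*(-4*1)**2 - 6) = 263*sqrt(-2*(-4)**2 - 6) = 263*sqrt(-2*16 - 6) = 263*sqrt(-32 - 6) = 263*sqrt(-38) = 263*(I*sqrt(38)) = 263*I*sqrt(38)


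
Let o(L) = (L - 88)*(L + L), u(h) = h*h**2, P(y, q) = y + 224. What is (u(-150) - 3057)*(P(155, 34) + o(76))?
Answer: 4881292365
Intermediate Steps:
P(y, q) = 224 + y
u(h) = h**3
o(L) = 2*L*(-88 + L) (o(L) = (-88 + L)*(2*L) = 2*L*(-88 + L))
(u(-150) - 3057)*(P(155, 34) + o(76)) = ((-150)**3 - 3057)*((224 + 155) + 2*76*(-88 + 76)) = (-3375000 - 3057)*(379 + 2*76*(-12)) = -3378057*(379 - 1824) = -3378057*(-1445) = 4881292365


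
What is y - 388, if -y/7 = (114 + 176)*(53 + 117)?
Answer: -345488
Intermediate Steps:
y = -345100 (y = -7*(114 + 176)*(53 + 117) = -2030*170 = -7*49300 = -345100)
y - 388 = -345100 - 388 = -345488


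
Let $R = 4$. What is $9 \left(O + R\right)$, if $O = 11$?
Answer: $135$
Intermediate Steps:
$9 \left(O + R\right) = 9 \left(11 + 4\right) = 9 \cdot 15 = 135$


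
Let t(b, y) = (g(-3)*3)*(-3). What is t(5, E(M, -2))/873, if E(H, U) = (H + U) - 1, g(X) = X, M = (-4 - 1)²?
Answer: 3/97 ≈ 0.030928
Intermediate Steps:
M = 25 (M = (-5)² = 25)
E(H, U) = -1 + H + U
t(b, y) = 27 (t(b, y) = -3*3*(-3) = -9*(-3) = 27)
t(5, E(M, -2))/873 = 27/873 = 27*(1/873) = 3/97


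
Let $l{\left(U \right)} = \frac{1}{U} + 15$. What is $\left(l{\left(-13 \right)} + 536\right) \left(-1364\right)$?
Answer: $- \frac{9768968}{13} \approx -7.5146 \cdot 10^{5}$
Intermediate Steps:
$l{\left(U \right)} = 15 + \frac{1}{U}$
$\left(l{\left(-13 \right)} + 536\right) \left(-1364\right) = \left(\left(15 + \frac{1}{-13}\right) + 536\right) \left(-1364\right) = \left(\left(15 - \frac{1}{13}\right) + 536\right) \left(-1364\right) = \left(\frac{194}{13} + 536\right) \left(-1364\right) = \frac{7162}{13} \left(-1364\right) = - \frac{9768968}{13}$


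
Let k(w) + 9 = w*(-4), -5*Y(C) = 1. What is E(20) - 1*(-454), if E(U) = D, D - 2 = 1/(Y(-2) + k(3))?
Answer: 48331/106 ≈ 455.95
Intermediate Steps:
Y(C) = -⅕ (Y(C) = -⅕*1 = -⅕)
k(w) = -9 - 4*w (k(w) = -9 + w*(-4) = -9 - 4*w)
D = 207/106 (D = 2 + 1/(-⅕ + (-9 - 4*3)) = 2 + 1/(-⅕ + (-9 - 12)) = 2 + 1/(-⅕ - 21) = 2 + 1/(-106/5) = 2 - 5/106 = 207/106 ≈ 1.9528)
E(U) = 207/106
E(20) - 1*(-454) = 207/106 - 1*(-454) = 207/106 + 454 = 48331/106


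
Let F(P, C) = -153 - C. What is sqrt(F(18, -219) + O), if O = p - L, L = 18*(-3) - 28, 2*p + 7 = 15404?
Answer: sqrt(31386)/2 ≈ 88.580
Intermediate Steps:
p = 15397/2 (p = -7/2 + (1/2)*15404 = -7/2 + 7702 = 15397/2 ≈ 7698.5)
L = -82 (L = -54 - 28 = -82)
O = 15561/2 (O = 15397/2 - 1*(-82) = 15397/2 + 82 = 15561/2 ≈ 7780.5)
sqrt(F(18, -219) + O) = sqrt((-153 - 1*(-219)) + 15561/2) = sqrt((-153 + 219) + 15561/2) = sqrt(66 + 15561/2) = sqrt(15693/2) = sqrt(31386)/2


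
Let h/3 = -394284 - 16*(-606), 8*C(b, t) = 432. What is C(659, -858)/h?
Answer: -1/21366 ≈ -4.6803e-5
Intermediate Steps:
C(b, t) = 54 (C(b, t) = (⅛)*432 = 54)
h = -1153764 (h = 3*(-394284 - 16*(-606)) = 3*(-394284 + 9696) = 3*(-384588) = -1153764)
C(659, -858)/h = 54/(-1153764) = 54*(-1/1153764) = -1/21366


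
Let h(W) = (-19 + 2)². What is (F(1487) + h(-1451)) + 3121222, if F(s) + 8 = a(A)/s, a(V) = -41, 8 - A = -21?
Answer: 4641674920/1487 ≈ 3.1215e+6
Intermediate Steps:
A = 29 (A = 8 - 1*(-21) = 8 + 21 = 29)
h(W) = 289 (h(W) = (-17)² = 289)
F(s) = -8 - 41/s
(F(1487) + h(-1451)) + 3121222 = ((-8 - 41/1487) + 289) + 3121222 = (-11937/1487 + 289) + 3121222 = 417806/1487 + 3121222 = 4641674920/1487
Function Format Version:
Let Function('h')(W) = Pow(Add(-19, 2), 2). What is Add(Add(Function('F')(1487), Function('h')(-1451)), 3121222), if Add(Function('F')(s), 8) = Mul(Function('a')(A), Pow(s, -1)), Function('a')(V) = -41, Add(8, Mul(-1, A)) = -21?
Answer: Rational(4641674920, 1487) ≈ 3.1215e+6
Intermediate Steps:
A = 29 (A = Add(8, Mul(-1, -21)) = Add(8, 21) = 29)
Function('h')(W) = 289 (Function('h')(W) = Pow(-17, 2) = 289)
Function('F')(s) = Add(-8, Mul(-41, Pow(s, -1)))
Add(Add(Function('F')(1487), Function('h')(-1451)), 3121222) = Add(Add(Add(-8, Mul(-41, Pow(1487, -1))), 289), 3121222) = Add(Add(Add(-8, Mul(-41, Rational(1, 1487))), 289), 3121222) = Add(Add(Add(-8, Rational(-41, 1487)), 289), 3121222) = Add(Add(Rational(-11937, 1487), 289), 3121222) = Add(Rational(417806, 1487), 3121222) = Rational(4641674920, 1487)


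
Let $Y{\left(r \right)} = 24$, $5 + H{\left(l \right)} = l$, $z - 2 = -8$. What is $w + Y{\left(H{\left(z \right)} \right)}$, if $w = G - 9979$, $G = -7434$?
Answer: $-17389$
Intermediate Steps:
$z = -6$ ($z = 2 - 8 = -6$)
$H{\left(l \right)} = -5 + l$
$w = -17413$ ($w = -7434 - 9979 = -17413$)
$w + Y{\left(H{\left(z \right)} \right)} = -17413 + 24 = -17389$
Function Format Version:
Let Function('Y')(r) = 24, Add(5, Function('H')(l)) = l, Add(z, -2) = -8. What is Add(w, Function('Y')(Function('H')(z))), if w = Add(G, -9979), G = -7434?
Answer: -17389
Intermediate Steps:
z = -6 (z = Add(2, -8) = -6)
Function('H')(l) = Add(-5, l)
w = -17413 (w = Add(-7434, -9979) = -17413)
Add(w, Function('Y')(Function('H')(z))) = Add(-17413, 24) = -17389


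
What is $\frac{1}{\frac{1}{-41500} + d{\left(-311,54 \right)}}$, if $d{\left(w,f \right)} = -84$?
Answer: $- \frac{41500}{3486001} \approx -0.011905$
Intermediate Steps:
$\frac{1}{\frac{1}{-41500} + d{\left(-311,54 \right)}} = \frac{1}{\frac{1}{-41500} - 84} = \frac{1}{- \frac{1}{41500} - 84} = \frac{1}{- \frac{3486001}{41500}} = - \frac{41500}{3486001}$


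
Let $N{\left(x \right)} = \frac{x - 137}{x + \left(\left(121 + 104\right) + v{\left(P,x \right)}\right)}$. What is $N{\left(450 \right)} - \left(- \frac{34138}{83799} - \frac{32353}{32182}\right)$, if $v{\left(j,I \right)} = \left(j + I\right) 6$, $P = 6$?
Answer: $\frac{170855034467}{113566062158} \approx 1.5045$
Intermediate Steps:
$v{\left(j,I \right)} = 6 I + 6 j$ ($v{\left(j,I \right)} = \left(I + j\right) 6 = 6 I + 6 j$)
$N{\left(x \right)} = \frac{-137 + x}{261 + 7 x}$ ($N{\left(x \right)} = \frac{x - 137}{x + \left(\left(121 + 104\right) + \left(6 x + 6 \cdot 6\right)\right)} = \frac{-137 + x}{x + \left(225 + \left(6 x + 36\right)\right)} = \frac{-137 + x}{x + \left(225 + \left(36 + 6 x\right)\right)} = \frac{-137 + x}{x + \left(261 + 6 x\right)} = \frac{-137 + x}{261 + 7 x}$)
$N{\left(450 \right)} - \left(- \frac{34138}{83799} - \frac{32353}{32182}\right) = \frac{-137 + 450}{261 + 7 \cdot 450} - \left(- \frac{34138}{83799} - \frac{32353}{32182}\right) = \frac{1}{261 + 3150} \cdot 313 - - \frac{3809778163}{2696819418} = \frac{1}{3411} \cdot 313 + \left(\frac{34138}{83799} + \frac{32353}{32182}\right) = \frac{1}{3411} \cdot 313 + \frac{3809778163}{2696819418} = \frac{313}{3411} + \frac{3809778163}{2696819418} = \frac{170855034467}{113566062158}$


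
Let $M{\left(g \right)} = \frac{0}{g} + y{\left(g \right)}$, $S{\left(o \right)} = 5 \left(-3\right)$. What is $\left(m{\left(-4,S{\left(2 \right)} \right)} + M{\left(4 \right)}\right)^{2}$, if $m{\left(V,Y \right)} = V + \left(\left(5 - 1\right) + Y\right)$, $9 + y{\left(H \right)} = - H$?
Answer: $784$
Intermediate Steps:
$y{\left(H \right)} = -9 - H$
$S{\left(o \right)} = -15$
$m{\left(V,Y \right)} = 4 + V + Y$ ($m{\left(V,Y \right)} = V + \left(4 + Y\right) = 4 + V + Y$)
$M{\left(g \right)} = -9 - g$ ($M{\left(g \right)} = \frac{0}{g} - \left(9 + g\right) = 0 - \left(9 + g\right) = -9 - g$)
$\left(m{\left(-4,S{\left(2 \right)} \right)} + M{\left(4 \right)}\right)^{2} = \left(\left(4 - 4 - 15\right) - 13\right)^{2} = \left(-15 - 13\right)^{2} = \left(-28\right)^{2} = 784$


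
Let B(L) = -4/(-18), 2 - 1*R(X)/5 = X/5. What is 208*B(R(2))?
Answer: 416/9 ≈ 46.222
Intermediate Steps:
R(X) = 10 - X (R(X) = 10 - 5*X/5 = 10 - X)
B(L) = 2/9 (B(L) = -4*(-1/18) = 2/9)
208*B(R(2)) = 208*(2/9) = 416/9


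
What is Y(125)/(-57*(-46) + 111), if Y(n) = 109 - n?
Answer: -16/2733 ≈ -0.0058544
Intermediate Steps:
Y(125)/(-57*(-46) + 111) = (109 - 1*125)/(-57*(-46) + 111) = (109 - 125)/(2622 + 111) = -16/2733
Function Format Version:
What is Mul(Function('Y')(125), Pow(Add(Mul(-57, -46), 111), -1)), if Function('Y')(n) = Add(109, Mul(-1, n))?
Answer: Rational(-16, 2733) ≈ -0.0058544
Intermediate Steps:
Mul(Function('Y')(125), Pow(Add(Mul(-57, -46), 111), -1)) = Mul(Add(109, Mul(-1, 125)), Pow(Add(Mul(-57, -46), 111), -1)) = Mul(Add(109, -125), Pow(Add(2622, 111), -1)) = Mul(-16, Pow(2733, -1)) = Mul(-16, Rational(1, 2733)) = Rational(-16, 2733)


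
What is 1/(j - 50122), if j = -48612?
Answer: -1/98734 ≈ -1.0128e-5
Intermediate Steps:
1/(j - 50122) = 1/(-48612 - 50122) = 1/(-98734) = -1/98734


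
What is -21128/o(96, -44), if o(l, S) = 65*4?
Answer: -5282/65 ≈ -81.261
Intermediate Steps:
o(l, S) = 260
-21128/o(96, -44) = -21128/260 = -21128*1/260 = -5282/65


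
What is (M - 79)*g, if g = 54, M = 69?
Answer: -540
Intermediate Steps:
(M - 79)*g = (69 - 79)*54 = -10*54 = -540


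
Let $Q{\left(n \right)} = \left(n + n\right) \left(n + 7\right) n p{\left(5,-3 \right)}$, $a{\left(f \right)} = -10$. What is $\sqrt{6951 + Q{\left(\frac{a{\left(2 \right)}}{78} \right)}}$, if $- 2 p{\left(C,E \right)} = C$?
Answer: $\frac{\sqrt{16079421891}}{1521} \approx 83.369$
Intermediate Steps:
$p{\left(C,E \right)} = - \frac{C}{2}$
$Q{\left(n \right)} = - 5 n^{2} \left(7 + n\right)$ ($Q{\left(n \right)} = \left(n + n\right) \left(n + 7\right) n \left(\left(- \frac{1}{2}\right) 5\right) = 2 n \left(7 + n\right) n \left(- \frac{5}{2}\right) = 2 n^{2} \left(7 + n\right) \left(- \frac{5}{2}\right) = - 5 n^{2} \left(7 + n\right)$)
$\sqrt{6951 + Q{\left(\frac{a{\left(2 \right)}}{78} \right)}} = \sqrt{6951 + 5 \left(- \frac{10}{78}\right)^{2} \left(-7 - - \frac{10}{78}\right)} = \sqrt{6951 + 5 \left(\left(-10\right) \frac{1}{78}\right)^{2} \left(-7 - \left(-10\right) \frac{1}{78}\right)} = \sqrt{6951 + 5 \left(- \frac{5}{39}\right)^{2} \left(-7 - - \frac{5}{39}\right)} = \sqrt{6951 + 5 \cdot \frac{25}{1521} \left(-7 + \frac{5}{39}\right)} = \sqrt{6951 + 5 \cdot \frac{25}{1521} \left(- \frac{268}{39}\right)} = \sqrt{6951 - \frac{33500}{59319}} = \sqrt{\frac{412292869}{59319}} = \frac{\sqrt{16079421891}}{1521}$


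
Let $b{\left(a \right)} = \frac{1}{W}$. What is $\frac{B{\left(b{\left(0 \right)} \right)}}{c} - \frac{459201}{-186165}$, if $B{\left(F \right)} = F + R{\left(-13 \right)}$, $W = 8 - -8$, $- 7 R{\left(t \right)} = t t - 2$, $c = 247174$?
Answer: $\frac{605323297303}{245414121120} \approx 2.4665$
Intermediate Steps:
$R{\left(t \right)} = \frac{2}{7} - \frac{t^{2}}{7}$ ($R{\left(t \right)} = - \frac{t t - 2}{7} = - \frac{t^{2} - 2}{7} = - \frac{-2 + t^{2}}{7} = \frac{2}{7} - \frac{t^{2}}{7}$)
$W = 16$ ($W = 8 + 8 = 16$)
$b{\left(a \right)} = \frac{1}{16}$
$B{\left(F \right)} = - \frac{167}{7} + F$ ($B{\left(F \right)} = F + \left(\frac{2}{7} - \frac{\left(-13\right)^{2}}{7}\right) = F + \left(\frac{2}{7} - \frac{169}{7}\right) = F - \frac{167}{7} = - \frac{167}{7} + F$)
$\frac{B{\left(b{\left(0 \right)} \right)}}{c} - \frac{459201}{-186165} = \frac{- \frac{167}{7} + \frac{1}{16}}{247174} - \frac{459201}{-186165} = \left(- \frac{2665}{112}\right) \frac{1}{247174} - - \frac{153067}{62055} = - \frac{2665}{27683488} + \frac{153067}{62055} = \frac{605323297303}{245414121120}$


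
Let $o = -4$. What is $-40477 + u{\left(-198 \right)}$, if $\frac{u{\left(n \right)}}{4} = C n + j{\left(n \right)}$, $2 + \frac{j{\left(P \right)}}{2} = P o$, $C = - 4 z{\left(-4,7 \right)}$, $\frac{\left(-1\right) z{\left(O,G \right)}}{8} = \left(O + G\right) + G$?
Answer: $-287597$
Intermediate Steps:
$z{\left(O,G \right)} = - 16 G - 8 O$ ($z{\left(O,G \right)} = - 8 \left(\left(O + G\right) + G\right) = - 8 \left(\left(G + O\right) + G\right) = - 8 \left(O + 2 G\right) = - 16 G - 8 O$)
$C = 320$ ($C = - 4 \left(\left(-16\right) 7 - -32\right) = - 4 \left(-112 + 32\right) = \left(-4\right) \left(-80\right) = 320$)
$j{\left(P \right)} = -4 - 8 P$ ($j{\left(P \right)} = -4 + 2 P \left(-4\right) = -4 + 2 \left(- 4 P\right) = -4 - 8 P$)
$u{\left(n \right)} = -16 + 1248 n$ ($u{\left(n \right)} = 4 \left(320 n - \left(4 + 8 n\right)\right) = 4 \left(-4 + 312 n\right) = -16 + 1248 n$)
$-40477 + u{\left(-198 \right)} = -40477 + \left(-16 + 1248 \left(-198\right)\right) = -40477 - 247120 = -287597$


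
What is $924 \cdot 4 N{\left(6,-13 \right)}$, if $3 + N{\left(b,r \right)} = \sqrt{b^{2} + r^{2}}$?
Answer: $-11088 + 3696 \sqrt{205} \approx 41831.0$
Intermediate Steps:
$N{\left(b,r \right)} = -3 + \sqrt{b^{2} + r^{2}}$
$924 \cdot 4 N{\left(6,-13 \right)} = 924 \cdot 4 \left(-3 + \sqrt{6^{2} + \left(-13\right)^{2}}\right) = 3696 \left(-3 + \sqrt{36 + 169}\right) = 3696 \left(-3 + \sqrt{205}\right) = -11088 + 3696 \sqrt{205}$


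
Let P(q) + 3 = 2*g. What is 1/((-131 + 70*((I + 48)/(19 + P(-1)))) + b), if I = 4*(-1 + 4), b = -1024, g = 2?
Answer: -1/945 ≈ -0.0010582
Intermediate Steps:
P(q) = 1 (P(q) = -3 + 2*2 = -3 + 4 = 1)
I = 12 (I = 4*3 = 12)
1/((-131 + 70*((I + 48)/(19 + P(-1)))) + b) = 1/((-131 + 70*((12 + 48)/(19 + 1))) - 1024) = 1/((-131 + 70*(60/20)) - 1024) = 1/((-131 + 70*(60*(1/20))) - 1024) = 1/((-131 + 70*3) - 1024) = 1/((-131 + 210) - 1024) = 1/(79 - 1024) = 1/(-945) = -1/945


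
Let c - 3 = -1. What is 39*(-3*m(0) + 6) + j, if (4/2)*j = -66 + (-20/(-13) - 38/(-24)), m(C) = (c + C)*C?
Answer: 63199/312 ≈ 202.56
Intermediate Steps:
c = 2 (c = 3 - 1 = 2)
m(C) = C*(2 + C) (m(C) = (2 + C)*C = C*(2 + C))
j = -9809/312 (j = (-66 + (-20/(-13) - 38/(-24)))/2 = (-66 + (-20*(-1/13) - 38*(-1/24)))/2 = (-66 + (20/13 + 19/12))/2 = (-66 + 487/156)/2 = (½)*(-9809/156) = -9809/312 ≈ -31.439)
39*(-3*m(0) + 6) + j = 39*(-0*(2 + 0) + 6) - 9809/312 = 39*(-0*2 + 6) - 9809/312 = 39*(-3*0 + 6) - 9809/312 = 39*(0 + 6) - 9809/312 = 39*6 - 9809/312 = 234 - 9809/312 = 63199/312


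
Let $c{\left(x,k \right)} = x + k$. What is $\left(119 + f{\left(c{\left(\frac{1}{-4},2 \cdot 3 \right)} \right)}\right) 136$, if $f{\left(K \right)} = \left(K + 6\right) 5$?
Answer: $24174$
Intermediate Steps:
$c{\left(x,k \right)} = k + x$
$f{\left(K \right)} = 30 + 5 K$ ($f{\left(K \right)} = \left(6 + K\right) 5 = 30 + 5 K$)
$\left(119 + f{\left(c{\left(\frac{1}{-4},2 \cdot 3 \right)} \right)}\right) 136 = \left(119 + \left(30 + 5 \left(2 \cdot 3 + \frac{1}{-4}\right)\right)\right) 136 = \left(119 + \left(30 + 5 \left(6 - \frac{1}{4}\right)\right)\right) 136 = \left(119 + \left(30 + 5 \cdot \frac{23}{4}\right)\right) 136 = \left(119 + \left(30 + \frac{115}{4}\right)\right) 136 = \left(119 + \frac{235}{4}\right) 136 = \frac{711}{4} \cdot 136 = 24174$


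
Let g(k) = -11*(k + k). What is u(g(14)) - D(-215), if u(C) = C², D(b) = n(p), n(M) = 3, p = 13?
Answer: 94861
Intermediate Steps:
D(b) = 3
g(k) = -22*k
u(g(14)) - D(-215) = (-22*14)² - 1*3 = (-308)² - 3 = 94864 - 3 = 94861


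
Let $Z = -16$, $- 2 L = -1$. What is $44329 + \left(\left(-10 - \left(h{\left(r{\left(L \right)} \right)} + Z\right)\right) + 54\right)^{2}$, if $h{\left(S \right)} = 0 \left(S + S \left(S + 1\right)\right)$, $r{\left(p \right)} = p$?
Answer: $47929$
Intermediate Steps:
$L = \frac{1}{2}$ ($L = \left(- \frac{1}{2}\right) \left(-1\right) = \frac{1}{2} \approx 0.5$)
$h{\left(S \right)} = 0$ ($h{\left(S \right)} = 0 \left(S + S \left(1 + S\right)\right) = 0$)
$44329 + \left(\left(-10 - \left(h{\left(r{\left(L \right)} \right)} + Z\right)\right) + 54\right)^{2} = 44329 + \left(\left(-10 - \left(0 - 16\right)\right) + 54\right)^{2} = 44329 + \left(\left(-10 - -16\right) + 54\right)^{2} = 44329 + \left(\left(-10 + 16\right) + 54\right)^{2} = 44329 + \left(6 + 54\right)^{2} = 44329 + 60^{2} = 44329 + 3600 = 47929$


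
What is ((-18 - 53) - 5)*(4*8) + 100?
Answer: -2332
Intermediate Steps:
((-18 - 53) - 5)*(4*8) + 100 = (-71 - 5)*32 + 100 = -76*32 + 100 = -2432 + 100 = -2332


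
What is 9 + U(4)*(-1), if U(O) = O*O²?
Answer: -55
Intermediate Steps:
U(O) = O³
9 + U(4)*(-1) = 9 + 4³*(-1) = 9 + 64*(-1) = 9 - 64 = -55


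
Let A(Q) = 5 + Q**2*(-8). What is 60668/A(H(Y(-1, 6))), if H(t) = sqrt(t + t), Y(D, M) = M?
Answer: -60668/91 ≈ -666.68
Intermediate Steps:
H(t) = sqrt(2)*sqrt(t) (H(t) = sqrt(2*t) = sqrt(2)*sqrt(t))
A(Q) = 5 - 8*Q**2
60668/A(H(Y(-1, 6))) = 60668/(5 - 8*(sqrt(2)*sqrt(6))**2) = 60668/(5 - 8*(2*sqrt(3))**2) = 60668/(5 - 8*12) = 60668/(5 - 96) = 60668/(-91) = 60668*(-1/91) = -60668/91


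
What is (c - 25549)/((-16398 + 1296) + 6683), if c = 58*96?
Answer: 19981/8419 ≈ 2.3733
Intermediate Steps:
c = 5568
(c - 25549)/((-16398 + 1296) + 6683) = (5568 - 25549)/((-16398 + 1296) + 6683) = -19981/(-15102 + 6683) = -19981/(-8419) = -19981*(-1/8419) = 19981/8419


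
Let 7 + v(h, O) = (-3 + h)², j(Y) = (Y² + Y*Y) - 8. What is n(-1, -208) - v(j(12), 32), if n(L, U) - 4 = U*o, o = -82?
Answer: -59662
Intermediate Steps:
n(L, U) = 4 - 82*U (n(L, U) = 4 + U*(-82) = 4 - 82*U)
j(Y) = -8 + 2*Y² (j(Y) = (Y² + Y²) - 8 = 2*Y² - 8 = -8 + 2*Y²)
v(h, O) = -7 + (-3 + h)²
n(-1, -208) - v(j(12), 32) = (4 - 82*(-208)) - (-7 + (-3 + (-8 + 2*12²))²) = (4 + 17056) - (-7 + (-3 + (-8 + 2*144))²) = 17060 - (-7 + (-3 + (-8 + 288))²) = 17060 - (-7 + (-3 + 280)²) = 17060 - (-7 + 277²) = 17060 - (-7 + 76729) = 17060 - 1*76722 = 17060 - 76722 = -59662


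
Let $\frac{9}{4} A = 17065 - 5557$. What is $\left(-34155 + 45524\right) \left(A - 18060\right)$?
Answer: $- \frac{441526484}{3} \approx -1.4718 \cdot 10^{8}$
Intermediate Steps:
$A = \frac{15344}{3}$ ($A = \frac{4 \left(17065 - 5557\right)}{9} = \frac{4}{9} \cdot 11508 = \frac{15344}{3} \approx 5114.7$)
$\left(-34155 + 45524\right) \left(A - 18060\right) = \left(-34155 + 45524\right) \left(\frac{15344}{3} - 18060\right) = 11369 \left(- \frac{38836}{3}\right) = - \frac{441526484}{3}$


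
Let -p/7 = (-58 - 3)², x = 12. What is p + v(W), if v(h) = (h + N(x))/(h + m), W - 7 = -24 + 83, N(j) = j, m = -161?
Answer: -2474543/95 ≈ -26048.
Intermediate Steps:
W = 66 (W = 7 + (-24 + 83) = 7 + 59 = 66)
v(h) = (12 + h)/(-161 + h) (v(h) = (h + 12)/(h - 161) = (12 + h)/(-161 + h))
p = -26047 (p = -7*(-58 - 3)² = -7*(-61)² = -7*3721 = -26047)
p + v(W) = -26047 + (12 + 66)/(-161 + 66) = -26047 + 78/(-95) = -26047 - 1/95*78 = -26047 - 78/95 = -2474543/95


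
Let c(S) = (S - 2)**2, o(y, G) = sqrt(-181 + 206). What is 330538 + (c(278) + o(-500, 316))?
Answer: 406719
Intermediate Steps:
o(y, G) = 5 (o(y, G) = sqrt(25) = 5)
c(S) = (-2 + S)**2
330538 + (c(278) + o(-500, 316)) = 330538 + ((-2 + 278)**2 + 5) = 330538 + (276**2 + 5) = 330538 + (76176 + 5) = 330538 + 76181 = 406719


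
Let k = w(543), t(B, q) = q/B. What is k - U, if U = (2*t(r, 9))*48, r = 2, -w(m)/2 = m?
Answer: -1518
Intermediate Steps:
w(m) = -2*m
U = 432 (U = (2*(9/2))*48 = 9*48 = 432)
k = -1086 (k = -2*543 = -1086)
k - U = -1086 - 1*432 = -1086 - 432 = -1518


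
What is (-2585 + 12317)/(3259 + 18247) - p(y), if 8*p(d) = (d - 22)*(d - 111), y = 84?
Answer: 9019725/43012 ≈ 209.70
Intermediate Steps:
p(d) = (-111 + d)*(-22 + d)/8 (p(d) = ((d - 22)*(d - 111))/8 = ((-22 + d)*(-111 + d))/8 = ((-111 + d)*(-22 + d))/8 = (-111 + d)*(-22 + d)/8)
(-2585 + 12317)/(3259 + 18247) - p(y) = (-2585 + 12317)/(3259 + 18247) - (1221/4 - 133/8*84 + (⅛)*84²) = 9732/21506 - (1221/4 - 2793/2 + (⅛)*7056) = 9732*(1/21506) - (1221/4 - 2793/2 + 882) = 4866/10753 - 1*(-837/4) = 4866/10753 + 837/4 = 9019725/43012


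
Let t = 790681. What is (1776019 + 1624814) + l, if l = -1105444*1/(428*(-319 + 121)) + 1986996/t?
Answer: 56968864563554875/16751367666 ≈ 3.4008e+6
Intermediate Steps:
l = 260609889097/16751367666 (l = -1105444*1/(428*(-319 + 121)) + 1986996/790681 = -1105444/((-198*428)) + 1986996*(1/790681) = -1105444/(-84744) + 1986996/790681 = -1105444*(-1/84744) + 1986996/790681 = 276361/21186 + 1986996/790681 = 260609889097/16751367666 ≈ 15.558)
(1776019 + 1624814) + l = (1776019 + 1624814) + 260609889097/16751367666 = 3400833 + 260609889097/16751367666 = 56968864563554875/16751367666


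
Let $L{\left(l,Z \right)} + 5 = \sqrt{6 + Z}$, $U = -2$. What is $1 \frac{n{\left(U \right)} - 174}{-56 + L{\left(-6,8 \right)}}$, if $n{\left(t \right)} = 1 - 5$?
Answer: $\frac{10858}{3707} + \frac{178 \sqrt{14}}{3707} \approx 3.1087$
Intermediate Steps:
$n{\left(t \right)} = -4$
$L{\left(l,Z \right)} = -5 + \sqrt{6 + Z}$
$1 \frac{n{\left(U \right)} - 174}{-56 + L{\left(-6,8 \right)}} = 1 \frac{-4 - 174}{-56 - \left(5 - \sqrt{6 + 8}\right)} = 1 \left(- \frac{178}{-56 - \left(5 - \sqrt{14}\right)}\right) = 1 \left(- \frac{178}{-61 + \sqrt{14}}\right) = - \frac{178}{-61 + \sqrt{14}}$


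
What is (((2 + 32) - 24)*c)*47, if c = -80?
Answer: -37600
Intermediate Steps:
(((2 + 32) - 24)*c)*47 = (((2 + 32) - 24)*(-80))*47 = ((34 - 24)*(-80))*47 = (10*(-80))*47 = -800*47 = -37600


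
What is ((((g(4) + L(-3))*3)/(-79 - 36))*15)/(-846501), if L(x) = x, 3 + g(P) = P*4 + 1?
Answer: 33/6489841 ≈ 5.0849e-6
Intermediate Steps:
g(P) = -2 + 4*P (g(P) = -3 + (P*4 + 1) = -3 + (4*P + 1) = -3 + (1 + 4*P) = -2 + 4*P)
((((g(4) + L(-3))*3)/(-79 - 36))*15)/(-846501) = (((((-2 + 4*4) - 3)*3)/(-79 - 36))*15)/(-846501) = (((((-2 + 16) - 3)*3)/(-115))*15)*(-1/846501) = ((((14 - 3)*3)*(-1/115))*15)*(-1/846501) = (((11*3)*(-1/115))*15)*(-1/846501) = ((33*(-1/115))*15)*(-1/846501) = -33/115*15*(-1/846501) = -99/23*(-1/846501) = 33/6489841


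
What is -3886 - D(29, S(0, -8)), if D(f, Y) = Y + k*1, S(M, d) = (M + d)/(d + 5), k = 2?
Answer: -11672/3 ≈ -3890.7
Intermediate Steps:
S(M, d) = (M + d)/(5 + d)
D(f, Y) = 2 + Y (D(f, Y) = Y + 2*1 = Y + 2 = 2 + Y)
-3886 - D(29, S(0, -8)) = -3886 - (2 + (0 - 8)/(5 - 8)) = -3886 - (2 - 8/(-3)) = -3886 - (2 - ⅓*(-8)) = -3886 - (2 + 8/3) = -3886 - 1*14/3 = -3886 - 14/3 = -11672/3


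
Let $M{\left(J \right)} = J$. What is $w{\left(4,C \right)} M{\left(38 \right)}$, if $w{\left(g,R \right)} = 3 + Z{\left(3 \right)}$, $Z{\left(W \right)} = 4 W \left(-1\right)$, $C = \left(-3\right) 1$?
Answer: $-342$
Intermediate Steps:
$C = -3$
$Z{\left(W \right)} = - 4 W$
$w{\left(g,R \right)} = -9$ ($w{\left(g,R \right)} = 3 - 12 = -9$)
$w{\left(4,C \right)} M{\left(38 \right)} = \left(-9\right) 38 = -342$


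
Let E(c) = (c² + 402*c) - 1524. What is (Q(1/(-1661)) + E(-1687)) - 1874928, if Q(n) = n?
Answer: 483920722/1661 ≈ 2.9134e+5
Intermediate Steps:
E(c) = -1524 + c² + 402*c
(Q(1/(-1661)) + E(-1687)) - 1874928 = (1/(-1661) + (-1524 + (-1687)² + 402*(-1687))) - 1874928 = (-1/1661 + (-1524 + 2845969 - 678174)) - 1874928 = (-1/1661 + 2166271) - 1874928 = 3598176130/1661 - 1874928 = 483920722/1661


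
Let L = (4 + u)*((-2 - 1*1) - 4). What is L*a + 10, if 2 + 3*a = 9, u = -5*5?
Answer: 353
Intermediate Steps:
u = -25
a = 7/3 (a = -⅔ + (⅓)*9 = -⅔ + 3 = 7/3 ≈ 2.3333)
L = 147 (L = (4 - 25)*((-2 - 1*1) - 4) = -21*((-2 - 1) - 4) = -21*(-3 - 4) = -21*(-7) = 147)
L*a + 10 = 147*(7/3) + 10 = 343 + 10 = 353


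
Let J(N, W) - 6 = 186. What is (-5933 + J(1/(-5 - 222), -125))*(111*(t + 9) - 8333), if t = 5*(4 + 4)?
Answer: 16614454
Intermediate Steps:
J(N, W) = 192 (J(N, W) = 6 + 186 = 192)
t = 40 (t = 5*8 = 40)
(-5933 + J(1/(-5 - 222), -125))*(111*(t + 9) - 8333) = (-5933 + 192)*(111*(40 + 9) - 8333) = -5741*(111*49 - 8333) = -5741*(5439 - 8333) = -5741*(-2894) = 16614454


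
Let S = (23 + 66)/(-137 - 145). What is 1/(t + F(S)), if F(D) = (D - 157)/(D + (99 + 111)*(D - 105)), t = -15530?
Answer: -566989/8805335137 ≈ -6.4392e-5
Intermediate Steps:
S = -89/282 (S = 89/(-282) = 89*(-1/282) = -89/282 ≈ -0.31560)
F(D) = (-157 + D)/(-22050 + 211*D) (F(D) = (-157 + D)/(D + 210*(-105 + D)) = (-157 + D)/(D + (-22050 + 210*D)) = (-157 + D)/(-22050 + 211*D))
1/(t + F(S)) = 1/(-15530 + (-157 - 89/282)/(-22050 + 211*(-89/282))) = 1/(-15530 - 44363/282/(-22050 - 18779/282)) = 1/(-15530 - 44363/282/(-6236879/282)) = 1/(-15530 - 282/6236879*(-44363/282)) = 1/(-15530 + 4033/566989) = 1/(-8805335137/566989) = -566989/8805335137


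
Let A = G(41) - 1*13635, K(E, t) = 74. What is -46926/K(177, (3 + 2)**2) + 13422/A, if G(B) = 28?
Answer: -319757655/503459 ≈ -635.12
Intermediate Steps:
A = -13607 (A = 28 - 1*13635 = 28 - 13635 = -13607)
-46926/K(177, (3 + 2)**2) + 13422/A = -46926/74 + 13422/(-13607) = -46926*1/74 + 13422*(-1/13607) = -23463/37 - 13422/13607 = -319757655/503459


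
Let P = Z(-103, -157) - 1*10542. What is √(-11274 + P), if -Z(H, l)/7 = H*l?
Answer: I*√135013 ≈ 367.44*I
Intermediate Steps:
Z(H, l) = -7*H*l
P = -123739 (P = -7*(-103)*(-157) - 1*10542 = -113197 - 10542 = -123739)
√(-11274 + P) = √(-11274 - 123739) = √(-135013) = I*√135013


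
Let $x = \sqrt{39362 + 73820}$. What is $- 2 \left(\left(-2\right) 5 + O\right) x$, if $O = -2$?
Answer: $24 \sqrt{113182} \approx 8074.2$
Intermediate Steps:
$x = \sqrt{113182} \approx 336.43$
$- 2 \left(\left(-2\right) 5 + O\right) x = - 2 \left(\left(-2\right) 5 - 2\right) \sqrt{113182} = - 2 \left(-10 - 2\right) \sqrt{113182} = \left(-2\right) \left(-12\right) \sqrt{113182} = 24 \sqrt{113182}$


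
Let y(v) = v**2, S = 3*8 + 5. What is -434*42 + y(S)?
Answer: -17387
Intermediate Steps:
S = 29 (S = 24 + 5 = 29)
-434*42 + y(S) = -434*42 + 29**2 = -18228 + 841 = -17387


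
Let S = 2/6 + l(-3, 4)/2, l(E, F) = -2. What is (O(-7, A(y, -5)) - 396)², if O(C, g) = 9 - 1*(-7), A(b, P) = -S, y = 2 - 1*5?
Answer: 144400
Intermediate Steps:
y = -3 (y = 2 - 5 = -3)
S = -⅔ (S = 2/6 - 2/2 = 2*(⅙) - 2*½ = ⅓ - 1 = -⅔ ≈ -0.66667)
A(b, P) = ⅔ (A(b, P) = -1*(-⅔) = ⅔)
O(C, g) = 16 (O(C, g) = 9 + 7 = 16)
(O(-7, A(y, -5)) - 396)² = (16 - 396)² = (-380)² = 144400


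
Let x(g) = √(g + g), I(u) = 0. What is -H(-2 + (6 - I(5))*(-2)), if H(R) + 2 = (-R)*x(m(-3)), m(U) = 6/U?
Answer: 2 - 28*I ≈ 2.0 - 28.0*I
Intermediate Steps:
x(g) = √2*√g (x(g) = √(2*g) = √2*√g)
H(R) = -2 - 2*I*R (H(R) = -2 + (-R)*(√2*√(6/(-3))) = -2 + (-R)*(√2*√(6*(-⅓))) = -2 + (-R)*(√2*√(-2)) = -2 + (-R)*(√2*(I*√2)) = -2 + (-R)*(2*I) = -2 - 2*I*R)
-H(-2 + (6 - I(5))*(-2)) = -(-2 - 2*I*(-2 + (6 - 1*0)*(-2))) = -(-2 - 2*I*(-2 + (6 + 0)*(-2))) = -(-2 - 2*I*(-2 + 6*(-2))) = -(-2 - 2*I*(-2 - 12)) = -(-2 - 2*I*(-14)) = -(-2 + 28*I) = 2 - 28*I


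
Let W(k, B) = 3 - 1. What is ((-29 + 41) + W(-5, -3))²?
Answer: 196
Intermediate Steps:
W(k, B) = 2
((-29 + 41) + W(-5, -3))² = ((-29 + 41) + 2)² = (12 + 2)² = 14² = 196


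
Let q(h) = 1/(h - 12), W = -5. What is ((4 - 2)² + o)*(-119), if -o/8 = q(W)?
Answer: -532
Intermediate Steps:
q(h) = 1/(-12 + h)
o = 8/17 (o = -8/(-12 - 5) = -8/(-17) = -8*(-1/17) = 8/17 ≈ 0.47059)
((4 - 2)² + o)*(-119) = ((4 - 2)² + 8/17)*(-119) = (2² + 8/17)*(-119) = (4 + 8/17)*(-119) = (76/17)*(-119) = -532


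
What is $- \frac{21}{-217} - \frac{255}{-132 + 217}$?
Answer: $- \frac{90}{31} \approx -2.9032$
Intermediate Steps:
$- \frac{21}{-217} - \frac{255}{-132 + 217} = \left(-21\right) \left(- \frac{1}{217}\right) - \frac{255}{85} = \frac{3}{31} - 3 = - \frac{90}{31}$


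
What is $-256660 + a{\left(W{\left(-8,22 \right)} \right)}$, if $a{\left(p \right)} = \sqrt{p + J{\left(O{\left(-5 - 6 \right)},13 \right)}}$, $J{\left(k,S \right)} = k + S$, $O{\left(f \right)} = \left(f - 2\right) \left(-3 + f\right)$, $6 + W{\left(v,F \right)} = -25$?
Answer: $-256660 + 2 \sqrt{41} \approx -2.5665 \cdot 10^{5}$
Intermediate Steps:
$W{\left(v,F \right)} = -31$ ($W{\left(v,F \right)} = -6 - 25 = -31$)
$O{\left(f \right)} = \left(-3 + f\right) \left(-2 + f\right)$ ($O{\left(f \right)} = \left(-2 + f\right) \left(-3 + f\right) = \left(-3 + f\right) \left(-2 + f\right)$)
$J{\left(k,S \right)} = S + k$
$a{\left(p \right)} = \sqrt{195 + p}$ ($a{\left(p \right)} = \sqrt{p + \left(13 + \left(6 + \left(-5 - 6\right)^{2} - 5 \left(-5 - 6\right)\right)\right)} = \sqrt{p + \left(13 + \left(6 + \left(-11\right)^{2} - -55\right)\right)} = \sqrt{p + \left(13 + \left(6 + 121 + 55\right)\right)} = \sqrt{p + \left(13 + 182\right)} = \sqrt{p + 195} = \sqrt{195 + p}$)
$-256660 + a{\left(W{\left(-8,22 \right)} \right)} = -256660 + \sqrt{195 - 31} = -256660 + \sqrt{164} = -256660 + 2 \sqrt{41}$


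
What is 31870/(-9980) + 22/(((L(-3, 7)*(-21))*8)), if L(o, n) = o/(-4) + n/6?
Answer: -524085/160678 ≈ -3.2617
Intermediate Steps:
L(o, n) = -o/4 + n/6 (L(o, n) = o*(-¼) + n*(⅙) = -o/4 + n/6)
31870/(-9980) + 22/(((L(-3, 7)*(-21))*8)) = 31870/(-9980) + 22/((((-¼*(-3) + (⅙)*7)*(-21))*8)) = 31870*(-1/9980) + 22/((((¾ + 7/6)*(-21))*8)) = -3187/998 + 22/((((23/12)*(-21))*8)) = -3187/998 + 22/((-161/4*8)) = -3187/998 + 22/(-322) = -3187/998 + 22*(-1/322) = -3187/998 - 11/161 = -524085/160678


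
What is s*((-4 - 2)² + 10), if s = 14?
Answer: 644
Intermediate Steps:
s*((-4 - 2)² + 10) = 14*((-4 - 2)² + 10) = 14*((-6)² + 10) = 14*(36 + 10) = 14*46 = 644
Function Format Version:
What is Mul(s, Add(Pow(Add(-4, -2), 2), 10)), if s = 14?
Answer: 644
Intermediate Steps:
Mul(s, Add(Pow(Add(-4, -2), 2), 10)) = Mul(14, Add(Pow(Add(-4, -2), 2), 10)) = Mul(14, Add(Pow(-6, 2), 10)) = Mul(14, Add(36, 10)) = Mul(14, 46) = 644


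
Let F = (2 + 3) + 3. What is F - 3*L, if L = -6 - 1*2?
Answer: 32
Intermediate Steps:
L = -8 (L = -6 - 2 = -8)
F = 8 (F = 5 + 3 = 8)
F - 3*L = 8 - 3*(-8) = 8 + 24 = 32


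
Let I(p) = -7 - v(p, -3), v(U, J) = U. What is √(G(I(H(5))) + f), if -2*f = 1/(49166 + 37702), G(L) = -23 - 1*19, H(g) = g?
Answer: 13*I*√208372202/28956 ≈ 6.4807*I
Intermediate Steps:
I(p) = -7 - p
G(L) = -42 (G(L) = -23 - 19 = -42)
f = -1/173736 (f = -1/(2*(49166 + 37702)) = -½/86868 = -½*1/86868 = -1/173736 ≈ -5.7559e-6)
√(G(I(H(5))) + f) = √(-42 - 1/173736) = √(-7296913/173736) = 13*I*√208372202/28956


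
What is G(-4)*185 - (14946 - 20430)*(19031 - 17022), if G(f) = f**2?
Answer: 11020316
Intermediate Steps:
G(-4)*185 - (14946 - 20430)*(19031 - 17022) = (-4)**2*185 - (14946 - 20430)*(19031 - 17022) = 16*185 - (-5484)*2009 = 2960 - 1*(-11017356) = 2960 + 11017356 = 11020316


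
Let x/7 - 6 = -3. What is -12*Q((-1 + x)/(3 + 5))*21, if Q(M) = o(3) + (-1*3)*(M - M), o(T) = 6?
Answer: -1512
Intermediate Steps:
x = 21 (x = 42 + 7*(-3) = 42 - 21 = 21)
Q(M) = 6 (Q(M) = 6 + (-1*3)*(M - M) = 6 - 3*0 = 6 + 0 = 6)
-12*Q((-1 + x)/(3 + 5))*21 = -12*6*21 = -72*21 = -1512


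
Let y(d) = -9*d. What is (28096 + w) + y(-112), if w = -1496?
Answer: 27608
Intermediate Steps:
(28096 + w) + y(-112) = (28096 - 1496) - 9*(-112) = 26600 + 1008 = 27608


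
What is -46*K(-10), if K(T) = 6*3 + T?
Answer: -368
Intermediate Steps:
K(T) = 18 + T
-46*K(-10) = -46*(18 - 10) = -46*8 = -368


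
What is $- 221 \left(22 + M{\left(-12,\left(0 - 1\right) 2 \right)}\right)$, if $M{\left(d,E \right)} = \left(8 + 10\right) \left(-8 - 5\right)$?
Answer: $46852$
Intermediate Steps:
$M{\left(d,E \right)} = -234$ ($M{\left(d,E \right)} = 18 \left(-13\right) = -234$)
$- 221 \left(22 + M{\left(-12,\left(0 - 1\right) 2 \right)}\right) = - 221 \left(22 - 234\right) = \left(-221\right) \left(-212\right) = 46852$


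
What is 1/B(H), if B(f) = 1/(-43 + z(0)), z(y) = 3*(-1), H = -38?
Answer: -46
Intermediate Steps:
z(y) = -3
B(f) = -1/46 (B(f) = 1/(-43 - 3) = 1/(-46) = -1/46)
1/B(H) = 1/(-1/46) = -46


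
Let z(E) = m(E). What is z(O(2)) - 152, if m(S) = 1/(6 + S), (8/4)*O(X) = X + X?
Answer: -1215/8 ≈ -151.88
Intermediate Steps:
O(X) = X (O(X) = (X + X)/2 = (2*X)/2 = X)
z(E) = 1/(6 + E)
z(O(2)) - 152 = 1/(6 + 2) - 152 = 1/8 - 152 = -1215/8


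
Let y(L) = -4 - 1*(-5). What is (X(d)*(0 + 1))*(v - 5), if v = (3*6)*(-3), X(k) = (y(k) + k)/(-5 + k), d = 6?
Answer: -413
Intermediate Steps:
y(L) = 1 (y(L) = -4 + 5 = 1)
X(k) = (1 + k)/(-5 + k)
v = -54 (v = 18*(-3) = -54)
(X(d)*(0 + 1))*(v - 5) = (((1 + 6)/(-5 + 6))*(0 + 1))*(-54 - 5) = ((7/1)*1)*(-59) = ((1*7)*1)*(-59) = (7*1)*(-59) = 7*(-59) = -413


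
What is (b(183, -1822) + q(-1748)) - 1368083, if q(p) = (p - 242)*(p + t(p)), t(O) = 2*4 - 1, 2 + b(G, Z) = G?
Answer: 2096688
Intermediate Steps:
b(G, Z) = -2 + G
t(O) = 7 (t(O) = 8 - 1 = 7)
q(p) = (-242 + p)*(7 + p) (q(p) = (p - 242)*(p + 7) = (-242 + p)*(7 + p))
(b(183, -1822) + q(-1748)) - 1368083 = ((-2 + 183) + (-1694 + (-1748)² - 235*(-1748))) - 1368083 = (181 + (-1694 + 3055504 + 410780)) - 1368083 = (181 + 3464590) - 1368083 = 3464771 - 1368083 = 2096688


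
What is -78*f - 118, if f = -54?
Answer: 4094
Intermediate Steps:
-78*f - 118 = -78*(-54) - 118 = 4212 - 118 = 4094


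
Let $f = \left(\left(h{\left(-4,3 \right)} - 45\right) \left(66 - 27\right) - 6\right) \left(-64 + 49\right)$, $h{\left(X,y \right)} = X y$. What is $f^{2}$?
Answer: $1117899225$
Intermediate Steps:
$f = 33435$ ($f = \left(\left(\left(-4\right) 3 - 45\right) \left(66 - 27\right) - 6\right) \left(-64 + 49\right) = \left(\left(-12 - 45\right) 39 - 6\right) \left(-15\right) = \left(\left(-57\right) 39 - 6\right) \left(-15\right) = \left(-2223 - 6\right) \left(-15\right) = \left(-2229\right) \left(-15\right) = 33435$)
$f^{2} = 33435^{2} = 1117899225$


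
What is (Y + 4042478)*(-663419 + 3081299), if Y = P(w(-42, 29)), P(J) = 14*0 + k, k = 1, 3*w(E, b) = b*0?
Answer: 9774229124520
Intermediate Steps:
w(E, b) = 0 (w(E, b) = (b*0)/3 = (⅓)*0 = 0)
P(J) = 1 (P(J) = 14*0 + 1 = 0 + 1 = 1)
Y = 1
(Y + 4042478)*(-663419 + 3081299) = (1 + 4042478)*(-663419 + 3081299) = 4042479*2417880 = 9774229124520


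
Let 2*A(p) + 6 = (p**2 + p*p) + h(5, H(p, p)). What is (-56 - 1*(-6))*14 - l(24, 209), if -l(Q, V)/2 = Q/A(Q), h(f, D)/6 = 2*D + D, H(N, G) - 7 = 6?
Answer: -80492/115 ≈ -699.93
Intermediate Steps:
H(N, G) = 13 (H(N, G) = 7 + 6 = 13)
h(f, D) = 18*D (h(f, D) = 6*(2*D + D) = 6*(3*D) = 18*D)
A(p) = 114 + p**2 (A(p) = -3 + ((p**2 + p*p) + 18*13)/2 = -3 + ((p**2 + p**2) + 234)/2 = -3 + (2*p**2 + 234)/2 = -3 + (234 + 2*p**2)/2 = -3 + (117 + p**2) = 114 + p**2)
l(Q, V) = -2*Q/(114 + Q**2)
(-56 - 1*(-6))*14 - l(24, 209) = (-56 - 1*(-6))*14 - (-2)*24/(114 + 24**2) = (-56 + 6)*14 - (-2)*24/(114 + 576) = -50*14 - (-2)*24/690 = -700 - (-2)*24/690 = -700 - 1*(-8/115) = -700 + 8/115 = -80492/115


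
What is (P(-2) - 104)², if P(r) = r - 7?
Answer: 12769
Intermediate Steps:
P(r) = -7 + r
(P(-2) - 104)² = ((-7 - 2) - 104)² = (-9 - 104)² = (-113)² = 12769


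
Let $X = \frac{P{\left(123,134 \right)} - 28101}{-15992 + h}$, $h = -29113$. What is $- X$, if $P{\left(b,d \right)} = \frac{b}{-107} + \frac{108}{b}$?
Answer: $- \frac{41093426}{65958545} \approx -0.62302$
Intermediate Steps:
$P{\left(b,d \right)} = \frac{108}{b} - \frac{b}{107}$ ($P{\left(b,d \right)} = b \left(- \frac{1}{107}\right) + \frac{108}{b} = - \frac{b}{107} + \frac{108}{b} = \frac{108}{b} - \frac{b}{107}$)
$X = \frac{41093426}{65958545}$ ($X = \frac{\left(\frac{108}{123} - \frac{123}{107}\right) - 28101}{-15992 - 29113} = \frac{\left(108 \cdot \frac{1}{123} - \frac{123}{107}\right) - 28101}{-45105} = \left(\left(\frac{36}{41} - \frac{123}{107}\right) - 28101\right) \left(- \frac{1}{45105}\right) = \left(- \frac{1191}{4387} - 28101\right) \left(- \frac{1}{45105}\right) = \left(- \frac{123280278}{4387}\right) \left(- \frac{1}{45105}\right) = \frac{41093426}{65958545} \approx 0.62302$)
$- X = \left(-1\right) \frac{41093426}{65958545} = - \frac{41093426}{65958545}$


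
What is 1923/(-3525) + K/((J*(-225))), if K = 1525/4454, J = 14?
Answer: -359803439/659414700 ≈ -0.54564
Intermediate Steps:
K = 1525/4454 (K = 1525*(1/4454) = 1525/4454 ≈ 0.34239)
1923/(-3525) + K/((J*(-225))) = 1923/(-3525) + 1525/(4454*((14*(-225)))) = 1923*(-1/3525) + (1525/4454)/(-3150) = -641/1175 + (1525/4454)*(-1/3150) = -641/1175 - 61/561204 = -359803439/659414700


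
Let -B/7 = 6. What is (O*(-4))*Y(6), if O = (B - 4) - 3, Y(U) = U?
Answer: 1176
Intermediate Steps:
B = -42 (B = -7*6 = -42)
O = -49 (O = (-42 - 4) - 3 = -46 - 3 = -49)
(O*(-4))*Y(6) = -49*(-4)*6 = 196*6 = 1176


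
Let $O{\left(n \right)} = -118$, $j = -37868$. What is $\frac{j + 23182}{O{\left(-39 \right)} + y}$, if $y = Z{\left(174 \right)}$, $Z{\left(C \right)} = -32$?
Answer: $\frac{7343}{75} \approx 97.907$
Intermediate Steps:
$y = -32$
$\frac{j + 23182}{O{\left(-39 \right)} + y} = \frac{-37868 + 23182}{-118 - 32} = - \frac{14686}{-150} = \left(-14686\right) \left(- \frac{1}{150}\right) = \frac{7343}{75}$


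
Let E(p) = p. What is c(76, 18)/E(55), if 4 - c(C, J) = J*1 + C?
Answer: -18/11 ≈ -1.6364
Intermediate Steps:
c(C, J) = 4 - C - J (c(C, J) = 4 - (J*1 + C) = 4 - (J + C) = 4 - (C + J) = 4 + (-C - J) = 4 - C - J)
c(76, 18)/E(55) = (4 - 1*76 - 1*18)/55 = (4 - 76 - 18)*(1/55) = -90*1/55 = -18/11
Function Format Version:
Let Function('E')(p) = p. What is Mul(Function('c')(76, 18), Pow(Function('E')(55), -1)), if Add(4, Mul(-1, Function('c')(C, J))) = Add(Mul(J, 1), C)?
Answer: Rational(-18, 11) ≈ -1.6364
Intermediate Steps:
Function('c')(C, J) = Add(4, Mul(-1, C), Mul(-1, J)) (Function('c')(C, J) = Add(4, Mul(-1, Add(Mul(J, 1), C))) = Add(4, Mul(-1, Add(J, C))) = Add(4, Mul(-1, Add(C, J))) = Add(4, Add(Mul(-1, C), Mul(-1, J))) = Add(4, Mul(-1, C), Mul(-1, J)))
Mul(Function('c')(76, 18), Pow(Function('E')(55), -1)) = Mul(Add(4, Mul(-1, 76), Mul(-1, 18)), Pow(55, -1)) = Mul(Add(4, -76, -18), Rational(1, 55)) = Mul(-90, Rational(1, 55)) = Rational(-18, 11)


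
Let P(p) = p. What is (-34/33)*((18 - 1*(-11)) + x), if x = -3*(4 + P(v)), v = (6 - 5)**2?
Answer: -476/33 ≈ -14.424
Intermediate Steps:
v = 1 (v = 1**2 = 1)
x = -15 (x = -3*(4 + 1) = -3*5 = -15)
(-34/33)*((18 - 1*(-11)) + x) = (-34/33)*((18 - 1*(-11)) - 15) = (-34*1/33)*((18 + 11) - 15) = -34*(29 - 15)/33 = -34/33*14 = -476/33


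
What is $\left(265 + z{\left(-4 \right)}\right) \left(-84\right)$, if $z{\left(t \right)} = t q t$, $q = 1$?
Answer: $-23604$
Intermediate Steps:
$z{\left(t \right)} = t^{2}$ ($z{\left(t \right)} = t 1 t = t t = t^{2}$)
$\left(265 + z{\left(-4 \right)}\right) \left(-84\right) = \left(265 + \left(-4\right)^{2}\right) \left(-84\right) = \left(265 + 16\right) \left(-84\right) = 281 \left(-84\right) = -23604$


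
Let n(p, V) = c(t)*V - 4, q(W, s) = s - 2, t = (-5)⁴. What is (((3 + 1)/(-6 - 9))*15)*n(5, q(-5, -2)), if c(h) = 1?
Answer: 32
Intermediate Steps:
t = 625
q(W, s) = -2 + s
n(p, V) = -4 + V (n(p, V) = 1*V - 4 = V - 4 = -4 + V)
(((3 + 1)/(-6 - 9))*15)*n(5, q(-5, -2)) = (((3 + 1)/(-6 - 9))*15)*(-4 + (-2 - 2)) = ((4/(-15))*15)*(-4 - 4) = ((4*(-1/15))*15)*(-8) = -4/15*15*(-8) = -4*(-8) = 32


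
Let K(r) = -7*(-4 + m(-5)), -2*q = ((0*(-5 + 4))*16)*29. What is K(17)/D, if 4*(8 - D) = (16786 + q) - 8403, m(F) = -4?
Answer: -32/1193 ≈ -0.026823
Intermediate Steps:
q = 0 (q = -(0*(-5 + 4))*16*29/2 = -(0*(-1))*16*29/2 = -0*16*29/2 = -0*29 = -1/2*0 = 0)
K(r) = 56 (K(r) = -7*(-4 - 4) = -7*(-8) = 56)
D = -8351/4 (D = 8 - ((16786 + 0) - 8403)/4 = 8 - (16786 - 8403)/4 = 8 - 1/4*8383 = 8 - 8383/4 = -8351/4 ≈ -2087.8)
K(17)/D = 56/(-8351/4) = 56*(-4/8351) = -32/1193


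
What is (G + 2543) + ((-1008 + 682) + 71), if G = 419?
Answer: 2707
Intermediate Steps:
(G + 2543) + ((-1008 + 682) + 71) = (419 + 2543) + ((-1008 + 682) + 71) = 2962 + (-326 + 71) = 2962 - 255 = 2707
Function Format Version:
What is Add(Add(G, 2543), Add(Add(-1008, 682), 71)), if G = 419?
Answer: 2707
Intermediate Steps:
Add(Add(G, 2543), Add(Add(-1008, 682), 71)) = Add(Add(419, 2543), Add(Add(-1008, 682), 71)) = Add(2962, Add(-326, 71)) = Add(2962, -255) = 2707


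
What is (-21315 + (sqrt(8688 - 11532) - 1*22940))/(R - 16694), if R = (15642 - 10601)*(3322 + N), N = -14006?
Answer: 44255/53874738 - I*sqrt(79)/8979123 ≈ 0.00082144 - 9.8987e-7*I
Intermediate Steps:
R = -53858044 (R = (15642 - 10601)*(3322 - 14006) = 5041*(-10684) = -53858044)
(-21315 + (sqrt(8688 - 11532) - 1*22940))/(R - 16694) = (-21315 + (sqrt(8688 - 11532) - 1*22940))/(-53858044 - 16694) = (-21315 + (sqrt(-2844) - 22940))/(-53874738) = (-21315 + (6*I*sqrt(79) - 22940))*(-1/53874738) = (-21315 + (-22940 + 6*I*sqrt(79)))*(-1/53874738) = (-44255 + 6*I*sqrt(79))*(-1/53874738) = 44255/53874738 - I*sqrt(79)/8979123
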